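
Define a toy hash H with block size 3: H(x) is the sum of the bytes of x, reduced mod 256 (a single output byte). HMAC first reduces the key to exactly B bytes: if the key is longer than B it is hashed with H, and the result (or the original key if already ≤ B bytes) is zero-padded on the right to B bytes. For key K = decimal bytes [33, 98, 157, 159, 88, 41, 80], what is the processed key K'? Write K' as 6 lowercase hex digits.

900000

|K| = 7 > B = 3, so first hash the key.
H(K): sum = 33+98+157+159+88+41+80 = 656; mod 256 = 144 → 90.
Zero-pad H(K) = 90 to 3 bytes: K' = 90 00 00.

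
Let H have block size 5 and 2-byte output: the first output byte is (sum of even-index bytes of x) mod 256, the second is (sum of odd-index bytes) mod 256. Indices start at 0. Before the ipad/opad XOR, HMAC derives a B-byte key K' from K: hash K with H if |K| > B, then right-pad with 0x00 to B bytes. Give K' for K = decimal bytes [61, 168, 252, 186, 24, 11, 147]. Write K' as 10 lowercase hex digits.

|K| = 7 > B = 5, so first hash the key.
H(K): even-index sum = 484 mod 256 = 228; odd-index sum = 365 mod 256 = 109 → e4 6d.
Zero-pad H(K) = e4 6d to 5 bytes: K' = e4 6d 00 00 00.

e46d000000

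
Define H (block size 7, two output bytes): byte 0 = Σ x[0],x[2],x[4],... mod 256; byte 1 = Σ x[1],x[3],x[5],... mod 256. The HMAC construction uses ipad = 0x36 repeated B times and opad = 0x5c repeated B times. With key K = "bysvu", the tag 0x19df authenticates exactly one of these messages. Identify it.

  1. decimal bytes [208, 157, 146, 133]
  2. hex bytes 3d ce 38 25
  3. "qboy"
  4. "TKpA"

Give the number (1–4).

Key "bysvu" = 62 79 73 76 75 is 5 bytes ≤ B = 7; zero-pad to 7 bytes: K' = 62 79 73 76 75 00 00.
K' ⊕ ipad = 54 4f 45 40 43 36 36; K' ⊕ opad = 3e 25 2f 2a 29 5c 5c.
m1: inner = H(54 4f 45 40 43 36 36 d0 9d 92 85) = 34 27; tag = H(3e 25 2f 2a 29 5c 5c 34 27) = 19df ← matches
m2: inner = H(54 4f 45 40 43 36 36 3d ce 38 25) = 05 3a; tag = H(3e 25 2f 2a 29 5c 5c 05 3a) = 2cb0
m3: inner = H(54 4f 45 40 43 36 36 71 62 6f 79) = ed a5; tag = H(3e 25 2f 2a 29 5c 5c ed a5) = 9798
m4: inner = H(54 4f 45 40 43 36 36 54 4b 70 41) = 9e 89; tag = H(3e 25 2f 2a 29 5c 5c 9e 89) = 7b49

1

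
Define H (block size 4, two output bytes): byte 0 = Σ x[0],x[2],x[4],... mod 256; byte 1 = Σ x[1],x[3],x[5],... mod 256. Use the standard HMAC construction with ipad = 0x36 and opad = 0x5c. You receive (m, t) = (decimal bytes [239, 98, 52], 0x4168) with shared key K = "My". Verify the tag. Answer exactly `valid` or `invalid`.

Key "My" = 4d 79 is 2 bytes ≤ B = 4; zero-pad to 4 bytes: K' = 4d 79 00 00.
K' ⊕ ipad = 7b 4f 36 36; K' ⊕ opad = 11 25 5c 5c.
Inner hash: even-index sum = 468 mod 256 = 212; odd-index sum = 231 mod 256 = 231 → d4 e7.
Outer hash (recomputed tag): even-index sum = 321 mod 256 = 65; odd-index sum = 360 mod 256 = 104 → 41 68.
Recomputed tag = 4168; claimed = 4168 → match.

valid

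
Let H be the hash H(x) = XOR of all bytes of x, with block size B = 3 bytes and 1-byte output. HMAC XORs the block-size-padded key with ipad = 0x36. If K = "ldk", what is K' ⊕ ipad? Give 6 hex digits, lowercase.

Key "ldk" = 6c 64 6b is exactly B = 3 bytes: K' = 6c 64 6b.
XOR each byte with 0x36: 6c⊕36=5a, 64⊕36=52, 6b⊕36=5d.

5a525d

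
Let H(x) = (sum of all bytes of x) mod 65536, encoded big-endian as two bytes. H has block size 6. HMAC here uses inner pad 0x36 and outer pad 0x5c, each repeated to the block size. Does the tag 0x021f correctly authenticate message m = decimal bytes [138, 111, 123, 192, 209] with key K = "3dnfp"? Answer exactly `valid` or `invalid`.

valid

Key "3dnfp" = 33 64 6e 66 70 is 5 bytes ≤ B = 6; zero-pad to 6 bytes: K' = 33 64 6e 66 70 00.
K' ⊕ ipad = 05 52 58 50 46 36; K' ⊕ opad = 6f 38 32 3a 2c 5c.
Inner hash: sum = 5+82+88+80+70+54+138+111+123+192+209 = 1152 → 04 80.
Outer hash (recomputed tag): sum = 111+56+50+58+44+92+4+128 = 543 → 02 1f.
Recomputed tag = 021f; claimed = 021f → match.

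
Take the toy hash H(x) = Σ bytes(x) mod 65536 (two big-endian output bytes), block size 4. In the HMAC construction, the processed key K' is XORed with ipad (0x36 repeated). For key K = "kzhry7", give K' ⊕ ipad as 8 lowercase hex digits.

Key "kzhry7" = 6b 7a 68 72 79 37 is 6 bytes > B = 4, so hash it first: H(key) = 02 6f, then zero-pad to 4 bytes: K' = 02 6f 00 00.
XOR each byte with 0x36: 02⊕36=34, 6f⊕36=59, 00⊕36=36, 00⊕36=36.

34593636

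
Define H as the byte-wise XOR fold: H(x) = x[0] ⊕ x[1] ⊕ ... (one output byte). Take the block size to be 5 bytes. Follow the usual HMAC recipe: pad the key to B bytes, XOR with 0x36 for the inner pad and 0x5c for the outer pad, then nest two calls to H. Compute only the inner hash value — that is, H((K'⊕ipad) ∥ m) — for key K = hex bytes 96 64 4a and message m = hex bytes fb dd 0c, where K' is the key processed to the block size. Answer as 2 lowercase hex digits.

a4

Key hex bytes 96 64 4a is 3 bytes ≤ B = 5; zero-pad to 5 bytes: K' = 96 64 4a 00 00.
K' ⊕ ipad = a0 52 7c 36 36.
Inner input = a0 52 7c 36 36 ∥ fb dd 0c.
Inner hash: XOR a0⊕52⊕7c⊕36⊕36⊕fb⊕dd⊕0c = a4.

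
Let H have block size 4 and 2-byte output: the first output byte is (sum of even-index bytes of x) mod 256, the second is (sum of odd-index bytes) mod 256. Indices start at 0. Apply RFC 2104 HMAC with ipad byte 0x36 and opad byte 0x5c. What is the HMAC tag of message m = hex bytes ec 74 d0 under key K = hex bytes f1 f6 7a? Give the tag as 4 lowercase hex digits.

Key hex bytes f1 f6 7a is 3 bytes ≤ B = 4; zero-pad to 4 bytes: K' = f1 f6 7a 00.
K' ⊕ ipad = c7 c0 4c 36.  K' ⊕ opad = ad aa 26 5c.
Inner input = (K'⊕ipad) ∥ m = c7 c0 4c 36 ∥ ec 74 d0.
Inner hash: even-index sum = 719 mod 256 = 207; odd-index sum = 362 mod 256 = 106 → cf 6a.
Outer input = (K'⊕opad) ∥ inner = ad aa 26 5c ∥ cf 6a.
Outer hash (tag): even-index sum = 418 mod 256 = 162; odd-index sum = 368 mod 256 = 112 → a2 70.

a270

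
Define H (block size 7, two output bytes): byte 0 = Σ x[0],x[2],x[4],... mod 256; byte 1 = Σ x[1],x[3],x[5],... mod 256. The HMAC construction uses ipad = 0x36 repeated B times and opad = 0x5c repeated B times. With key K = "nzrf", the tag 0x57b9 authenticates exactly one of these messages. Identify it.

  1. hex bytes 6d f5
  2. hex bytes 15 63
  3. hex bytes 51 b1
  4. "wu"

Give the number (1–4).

Key "nzrf" = 6e 7a 72 66 is 4 bytes ≤ B = 7; zero-pad to 7 bytes: K' = 6e 7a 72 66 00 00 00.
K' ⊕ ipad = 58 4c 44 50 36 36 36; K' ⊕ opad = 32 26 2e 3a 5c 5c 5c.
m1: inner = H(58 4c 44 50 36 36 36 6d f5) = fd 3f; tag = H(32 26 2e 3a 5c 5c 5c fd 3f) = 57b9 ← matches
m2: inner = H(58 4c 44 50 36 36 36 15 63) = 6b e7; tag = H(32 26 2e 3a 5c 5c 5c 6b e7) = ff27
m3: inner = H(58 4c 44 50 36 36 36 51 b1) = b9 23; tag = H(32 26 2e 3a 5c 5c 5c b9 23) = 3b75
m4: inner = H(58 4c 44 50 36 36 36 77 75) = 7d 49; tag = H(32 26 2e 3a 5c 5c 5c 7d 49) = 6139

1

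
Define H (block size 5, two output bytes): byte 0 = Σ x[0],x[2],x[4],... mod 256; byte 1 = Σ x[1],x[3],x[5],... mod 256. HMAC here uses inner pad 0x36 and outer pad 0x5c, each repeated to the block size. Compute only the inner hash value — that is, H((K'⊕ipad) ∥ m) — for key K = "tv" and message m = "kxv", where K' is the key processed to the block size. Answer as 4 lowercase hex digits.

2657

Key "tv" = 74 76 is 2 bytes ≤ B = 5; zero-pad to 5 bytes: K' = 74 76 00 00 00.
K' ⊕ ipad = 42 40 36 36 36.
Inner input = 42 40 36 36 36 ∥ 6b 78 76.
Inner hash: even-index sum = 294 mod 256 = 38; odd-index sum = 343 mod 256 = 87 → 26 57.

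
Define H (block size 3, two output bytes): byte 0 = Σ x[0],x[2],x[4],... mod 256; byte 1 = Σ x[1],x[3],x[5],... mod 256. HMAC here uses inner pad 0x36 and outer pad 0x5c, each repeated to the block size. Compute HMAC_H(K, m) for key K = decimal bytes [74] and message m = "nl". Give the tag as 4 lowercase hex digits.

Key decimal bytes [74] = 4a is 1 byte ≤ B = 3; zero-pad to 3 bytes: K' = 4a 00 00.
K' ⊕ ipad = 7c 36 36.  K' ⊕ opad = 16 5c 5c.
Inner input = (K'⊕ipad) ∥ m = 7c 36 36 ∥ 6e 6c.
Inner hash: even-index sum = 286 mod 256 = 30; odd-index sum = 164 mod 256 = 164 → 1e a4.
Outer input = (K'⊕opad) ∥ inner = 16 5c 5c ∥ 1e a4.
Outer hash (tag): even-index sum = 278 mod 256 = 22; odd-index sum = 122 mod 256 = 122 → 16 7a.

167a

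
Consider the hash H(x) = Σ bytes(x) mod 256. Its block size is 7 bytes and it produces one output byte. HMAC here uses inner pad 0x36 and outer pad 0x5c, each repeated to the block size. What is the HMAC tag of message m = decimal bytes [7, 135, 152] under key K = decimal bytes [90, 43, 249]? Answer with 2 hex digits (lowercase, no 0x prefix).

Key decimal bytes [90, 43, 249] = 5a 2b f9 is 3 bytes ≤ B = 7; zero-pad to 7 bytes: K' = 5a 2b f9 00 00 00 00.
K' ⊕ ipad = 6c 1d cf 36 36 36 36.  K' ⊕ opad = 06 77 a5 5c 5c 5c 5c.
Inner input = (K'⊕ipad) ∥ m = 6c 1d cf 36 36 36 36 ∥ 07 87 98.
Inner hash: sum = 108+29+207+54+54+54+54+7+135+152 = 854; mod 256 = 86 → 56.
Outer input = (K'⊕opad) ∥ inner = 06 77 a5 5c 5c 5c 5c ∥ 56.
Outer hash (tag): sum = 6+119+165+92+92+92+92+86 = 744; mod 256 = 232 → e8.

e8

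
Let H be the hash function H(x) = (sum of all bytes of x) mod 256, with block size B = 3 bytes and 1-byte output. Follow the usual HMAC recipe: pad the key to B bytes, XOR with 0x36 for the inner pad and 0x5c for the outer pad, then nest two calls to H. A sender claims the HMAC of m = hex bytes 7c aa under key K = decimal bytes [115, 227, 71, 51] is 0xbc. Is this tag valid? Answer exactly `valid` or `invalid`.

Key decimal bytes [115, 227, 71, 51] = 73 e3 47 33 is 4 bytes > B = 3, so hash it first: H(key) = d0, then zero-pad to 3 bytes: K' = d0 00 00.
K' ⊕ ipad = e6 36 36; K' ⊕ opad = 8c 5c 5c.
Inner hash: sum = 230+54+54+124+170 = 632; mod 256 = 120 → 78.
Outer hash (recomputed tag): sum = 140+92+92+120 = 444; mod 256 = 188 → bc.
Recomputed tag = bc; claimed = bc → match.

valid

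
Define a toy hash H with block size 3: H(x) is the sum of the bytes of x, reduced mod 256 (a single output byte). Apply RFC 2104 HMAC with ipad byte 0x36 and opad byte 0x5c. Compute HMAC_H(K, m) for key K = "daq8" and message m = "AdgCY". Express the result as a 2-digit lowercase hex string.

Key "daq8" = 64 61 71 38 is 4 bytes > B = 3, so hash it first: H(key) = 6e, then zero-pad to 3 bytes: K' = 6e 00 00.
K' ⊕ ipad = 58 36 36.  K' ⊕ opad = 32 5c 5c.
Inner input = (K'⊕ipad) ∥ m = 58 36 36 ∥ 41 64 67 43 59.
Inner hash: sum = 88+54+54+65+100+103+67+89 = 620; mod 256 = 108 → 6c.
Outer input = (K'⊕opad) ∥ inner = 32 5c 5c ∥ 6c.
Outer hash (tag): sum = 50+92+92+108 = 342; mod 256 = 86 → 56.

56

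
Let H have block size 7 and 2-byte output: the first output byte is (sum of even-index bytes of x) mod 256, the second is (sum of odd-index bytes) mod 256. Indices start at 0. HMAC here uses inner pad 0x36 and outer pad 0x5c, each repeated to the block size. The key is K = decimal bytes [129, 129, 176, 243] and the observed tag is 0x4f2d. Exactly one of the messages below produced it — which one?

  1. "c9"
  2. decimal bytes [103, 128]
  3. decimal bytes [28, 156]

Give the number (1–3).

3

Key decimal bytes [129, 129, 176, 243] = 81 81 b0 f3 is 4 bytes ≤ B = 7; zero-pad to 7 bytes: K' = 81 81 b0 f3 00 00 00.
K' ⊕ ipad = b7 b7 86 c5 36 36 36; K' ⊕ opad = dd dd ec af 5c 5c 5c.
m1: inner = H(b7 b7 86 c5 36 36 36 63 39) = e2 15; tag = H(dd dd ec af 5c 5c 5c e2 15) = 96ca
m2: inner = H(b7 b7 86 c5 36 36 36 67 80) = 29 19; tag = H(dd dd ec af 5c 5c 5c 29 19) = 9a11
m3: inner = H(b7 b7 86 c5 36 36 36 1c 9c) = 45 ce; tag = H(dd dd ec af 5c 5c 5c 45 ce) = 4f2d ← matches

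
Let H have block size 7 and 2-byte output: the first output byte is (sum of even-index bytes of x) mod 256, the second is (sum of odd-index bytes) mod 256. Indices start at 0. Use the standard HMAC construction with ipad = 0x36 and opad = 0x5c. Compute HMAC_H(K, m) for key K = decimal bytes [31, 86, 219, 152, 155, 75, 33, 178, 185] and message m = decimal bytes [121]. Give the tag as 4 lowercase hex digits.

096a

Key decimal bytes [31, 86, 219, 152, 155, 75, 33, 178, 185] = 1f 56 db 98 9b 4b 21 b2 b9 is 9 bytes > B = 7, so hash it first: H(key) = 6f eb, then zero-pad to 7 bytes: K' = 6f eb 00 00 00 00 00.
K' ⊕ ipad = 59 dd 36 36 36 36 36.  K' ⊕ opad = 33 b7 5c 5c 5c 5c 5c.
Inner input = (K'⊕ipad) ∥ m = 59 dd 36 36 36 36 36 ∥ 79.
Inner hash: even-index sum = 251 mod 256 = 251; odd-index sum = 450 mod 256 = 194 → fb c2.
Outer input = (K'⊕opad) ∥ inner = 33 b7 5c 5c 5c 5c 5c ∥ fb c2.
Outer hash (tag): even-index sum = 521 mod 256 = 9; odd-index sum = 618 mod 256 = 106 → 09 6a.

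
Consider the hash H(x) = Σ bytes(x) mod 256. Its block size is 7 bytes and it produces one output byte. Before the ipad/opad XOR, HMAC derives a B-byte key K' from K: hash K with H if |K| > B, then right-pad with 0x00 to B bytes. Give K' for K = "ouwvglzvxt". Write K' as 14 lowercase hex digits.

80000000000000

|K| = 10 > B = 7, so first hash the key.
H(K): sum = 111+117+119+118+103+108+122+118+120+116 = 1152; mod 256 = 128 → 80.
Zero-pad H(K) = 80 to 7 bytes: K' = 80 00 00 00 00 00 00.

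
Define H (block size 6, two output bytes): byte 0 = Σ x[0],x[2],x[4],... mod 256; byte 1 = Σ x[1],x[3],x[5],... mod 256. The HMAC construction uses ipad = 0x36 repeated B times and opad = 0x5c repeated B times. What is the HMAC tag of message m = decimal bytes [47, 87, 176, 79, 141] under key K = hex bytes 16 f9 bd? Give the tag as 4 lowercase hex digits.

Key hex bytes 16 f9 bd is 3 bytes ≤ B = 6; zero-pad to 6 bytes: K' = 16 f9 bd 00 00 00.
K' ⊕ ipad = 20 cf 8b 36 36 36.  K' ⊕ opad = 4a a5 e1 5c 5c 5c.
Inner input = (K'⊕ipad) ∥ m = 20 cf 8b 36 36 36 ∥ 2f 57 b0 4f 8d.
Inner hash: even-index sum = 589 mod 256 = 77; odd-index sum = 481 mod 256 = 225 → 4d e1.
Outer input = (K'⊕opad) ∥ inner = 4a a5 e1 5c 5c 5c ∥ 4d e1.
Outer hash (tag): even-index sum = 468 mod 256 = 212; odd-index sum = 574 mod 256 = 62 → d4 3e.

d43e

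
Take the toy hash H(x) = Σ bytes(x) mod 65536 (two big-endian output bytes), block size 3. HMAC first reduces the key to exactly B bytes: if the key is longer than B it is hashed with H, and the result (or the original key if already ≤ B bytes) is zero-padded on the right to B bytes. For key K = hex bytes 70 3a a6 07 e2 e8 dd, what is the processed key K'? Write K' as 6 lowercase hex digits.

03fe00

|K| = 7 > B = 3, so first hash the key.
H(K): sum = 112+58+166+7+226+232+221 = 1022 → 03 fe.
Zero-pad H(K) = 03 fe to 3 bytes: K' = 03 fe 00.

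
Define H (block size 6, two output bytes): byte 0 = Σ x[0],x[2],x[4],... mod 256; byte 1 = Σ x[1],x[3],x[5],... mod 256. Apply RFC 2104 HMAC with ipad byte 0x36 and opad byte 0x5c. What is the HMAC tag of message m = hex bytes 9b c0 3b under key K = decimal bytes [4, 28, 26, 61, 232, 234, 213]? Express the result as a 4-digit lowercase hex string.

Key decimal bytes [4, 28, 26, 61, 232, 234, 213] = 04 1c 1a 3d e8 ea d5 is 7 bytes > B = 6, so hash it first: H(key) = db 43, then zero-pad to 6 bytes: K' = db 43 00 00 00 00.
K' ⊕ ipad = ed 75 36 36 36 36.  K' ⊕ opad = 87 1f 5c 5c 5c 5c.
Inner input = (K'⊕ipad) ∥ m = ed 75 36 36 36 36 ∥ 9b c0 3b.
Inner hash: even-index sum = 559 mod 256 = 47; odd-index sum = 417 mod 256 = 161 → 2f a1.
Outer input = (K'⊕opad) ∥ inner = 87 1f 5c 5c 5c 5c ∥ 2f a1.
Outer hash (tag): even-index sum = 366 mod 256 = 110; odd-index sum = 376 mod 256 = 120 → 6e 78.

6e78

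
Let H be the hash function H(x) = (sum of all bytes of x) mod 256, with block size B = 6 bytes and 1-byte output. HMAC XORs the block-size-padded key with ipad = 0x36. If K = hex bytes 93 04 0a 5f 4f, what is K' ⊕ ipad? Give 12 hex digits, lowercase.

a5323c697936

Key hex bytes 93 04 0a 5f 4f is 5 bytes ≤ B = 6; zero-pad to 6 bytes: K' = 93 04 0a 5f 4f 00.
XOR each byte with 0x36: 93⊕36=a5, 04⊕36=32, 0a⊕36=3c, 5f⊕36=69, 4f⊕36=79, 00⊕36=36.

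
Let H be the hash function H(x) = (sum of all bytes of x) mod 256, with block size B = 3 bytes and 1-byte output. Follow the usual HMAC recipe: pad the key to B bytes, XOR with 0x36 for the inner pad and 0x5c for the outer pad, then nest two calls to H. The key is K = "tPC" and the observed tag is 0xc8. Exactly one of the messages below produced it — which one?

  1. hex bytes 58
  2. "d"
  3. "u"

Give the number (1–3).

1

Key "tPC" = 74 50 43 is exactly B = 3 bytes: K' = 74 50 43.
K' ⊕ ipad = 42 66 75; K' ⊕ opad = 28 0c 1f.
m1: inner = H(42 66 75 58) = 75; tag = H(28 0c 1f 75) = c8 ← matches
m2: inner = H(42 66 75 64) = 81; tag = H(28 0c 1f 81) = d4
m3: inner = H(42 66 75 75) = 92; tag = H(28 0c 1f 92) = e5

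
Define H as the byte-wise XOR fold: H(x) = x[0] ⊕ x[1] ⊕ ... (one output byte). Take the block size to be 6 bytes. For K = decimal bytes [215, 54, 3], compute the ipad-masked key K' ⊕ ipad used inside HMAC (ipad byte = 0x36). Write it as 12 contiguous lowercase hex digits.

Key decimal bytes [215, 54, 3] = d7 36 03 is 3 bytes ≤ B = 6; zero-pad to 6 bytes: K' = d7 36 03 00 00 00.
XOR each byte with 0x36: d7⊕36=e1, 36⊕36=00, 03⊕36=35, 00⊕36=36, 00⊕36=36, 00⊕36=36.

e10035363636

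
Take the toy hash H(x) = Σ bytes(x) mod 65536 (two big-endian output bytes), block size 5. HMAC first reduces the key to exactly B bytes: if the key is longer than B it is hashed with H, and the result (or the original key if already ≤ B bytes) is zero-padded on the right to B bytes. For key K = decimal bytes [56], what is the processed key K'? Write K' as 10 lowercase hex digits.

Key decimal bytes [56] = 38 is 1 byte ≤ B = 5; zero-pad to 5 bytes: K' = 38 00 00 00 00.

3800000000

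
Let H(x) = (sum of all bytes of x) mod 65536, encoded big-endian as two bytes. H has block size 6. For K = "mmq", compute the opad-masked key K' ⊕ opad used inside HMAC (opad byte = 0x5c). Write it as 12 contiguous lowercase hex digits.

Key "mmq" = 6d 6d 71 is 3 bytes ≤ B = 6; zero-pad to 6 bytes: K' = 6d 6d 71 00 00 00.
XOR each byte with 0x5c: 6d⊕5c=31, 6d⊕5c=31, 71⊕5c=2d, 00⊕5c=5c, 00⊕5c=5c, 00⊕5c=5c.

31312d5c5c5c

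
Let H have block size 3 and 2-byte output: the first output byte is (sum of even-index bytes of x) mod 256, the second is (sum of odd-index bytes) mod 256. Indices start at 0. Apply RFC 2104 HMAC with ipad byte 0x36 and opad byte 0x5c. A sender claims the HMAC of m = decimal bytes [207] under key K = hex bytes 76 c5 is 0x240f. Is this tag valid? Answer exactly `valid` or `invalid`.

invalid

Key hex bytes 76 c5 is 2 bytes ≤ B = 3; zero-pad to 3 bytes: K' = 76 c5 00.
K' ⊕ ipad = 40 f3 36; K' ⊕ opad = 2a 99 5c.
Inner hash: even-index sum = 118 mod 256 = 118; odd-index sum = 450 mod 256 = 194 → 76 c2.
Outer hash (recomputed tag): even-index sum = 328 mod 256 = 72; odd-index sum = 271 mod 256 = 15 → 48 0f.
Recomputed tag = 480f; claimed = 240f → mismatch.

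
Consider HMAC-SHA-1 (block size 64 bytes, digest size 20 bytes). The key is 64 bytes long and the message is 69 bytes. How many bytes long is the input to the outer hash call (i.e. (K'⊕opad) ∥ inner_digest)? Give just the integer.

Key is 64 ≤ 64 bytes, zero-padded: |K'| = 64.
Outer input = (K'⊕opad) ∥ H(inner) → 64 + 20 = 84 bytes.

84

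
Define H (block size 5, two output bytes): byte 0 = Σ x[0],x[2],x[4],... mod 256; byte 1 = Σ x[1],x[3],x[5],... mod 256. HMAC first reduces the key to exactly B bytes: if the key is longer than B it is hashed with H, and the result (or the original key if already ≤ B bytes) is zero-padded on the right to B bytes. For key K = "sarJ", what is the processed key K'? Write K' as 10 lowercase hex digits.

Key "sarJ" = 73 61 72 4a is 4 bytes ≤ B = 5; zero-pad to 5 bytes: K' = 73 61 72 4a 00.

7361724a00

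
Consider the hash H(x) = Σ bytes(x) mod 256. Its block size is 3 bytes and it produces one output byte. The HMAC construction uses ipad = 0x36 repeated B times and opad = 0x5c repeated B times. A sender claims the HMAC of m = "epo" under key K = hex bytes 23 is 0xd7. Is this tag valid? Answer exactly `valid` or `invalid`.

Key hex bytes 23 is 1 byte ≤ B = 3; zero-pad to 3 bytes: K' = 23 00 00.
K' ⊕ ipad = 15 36 36; K' ⊕ opad = 7f 5c 5c.
Inner hash: sum = 21+54+54+101+112+111 = 453; mod 256 = 197 → c5.
Outer hash (recomputed tag): sum = 127+92+92+197 = 508; mod 256 = 252 → fc.
Recomputed tag = fc; claimed = d7 → mismatch.

invalid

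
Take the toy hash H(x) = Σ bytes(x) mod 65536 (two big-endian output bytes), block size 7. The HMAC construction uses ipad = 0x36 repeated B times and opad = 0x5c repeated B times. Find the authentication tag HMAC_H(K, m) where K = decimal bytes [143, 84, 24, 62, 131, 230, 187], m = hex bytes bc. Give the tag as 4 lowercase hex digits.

Key decimal bytes [143, 84, 24, 62, 131, 230, 187] = 8f 54 18 3e 83 e6 bb is exactly B = 7 bytes: K' = 8f 54 18 3e 83 e6 bb.
K' ⊕ ipad = b9 62 2e 08 b5 d0 8d.  K' ⊕ opad = d3 08 44 62 df ba e7.
Inner input = (K'⊕ipad) ∥ m = b9 62 2e 08 b5 d0 8d ∥ bc.
Inner hash: sum = 185+98+46+8+181+208+141+188 = 1055 → 04 1f.
Outer input = (K'⊕opad) ∥ inner = d3 08 44 62 df ba e7 ∥ 04 1f.
Outer hash (tag): sum = 211+8+68+98+223+186+231+4+31 = 1060 → 04 24.

0424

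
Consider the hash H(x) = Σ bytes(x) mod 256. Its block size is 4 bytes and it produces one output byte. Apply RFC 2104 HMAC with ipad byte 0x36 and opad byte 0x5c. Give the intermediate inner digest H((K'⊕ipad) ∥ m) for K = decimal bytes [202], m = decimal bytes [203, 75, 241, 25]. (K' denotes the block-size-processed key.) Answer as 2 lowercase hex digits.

Key decimal bytes [202] = ca is 1 byte ≤ B = 4; zero-pad to 4 bytes: K' = ca 00 00 00.
K' ⊕ ipad = fc 36 36 36.
Inner input = fc 36 36 36 ∥ cb 4b f1 19.
Inner hash: sum = 252+54+54+54+203+75+241+25 = 958; mod 256 = 190 → be.

be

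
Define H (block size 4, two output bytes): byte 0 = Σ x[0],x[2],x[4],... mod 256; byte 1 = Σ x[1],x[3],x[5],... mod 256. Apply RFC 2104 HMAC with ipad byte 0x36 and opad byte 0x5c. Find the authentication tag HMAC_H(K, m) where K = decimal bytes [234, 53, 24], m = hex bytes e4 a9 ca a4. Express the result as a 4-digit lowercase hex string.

b24b

Key decimal bytes [234, 53, 24] = ea 35 18 is 3 bytes ≤ B = 4; zero-pad to 4 bytes: K' = ea 35 18 00.
K' ⊕ ipad = dc 03 2e 36.  K' ⊕ opad = b6 69 44 5c.
Inner input = (K'⊕ipad) ∥ m = dc 03 2e 36 ∥ e4 a9 ca a4.
Inner hash: even-index sum = 696 mod 256 = 184; odd-index sum = 390 mod 256 = 134 → b8 86.
Outer input = (K'⊕opad) ∥ inner = b6 69 44 5c ∥ b8 86.
Outer hash (tag): even-index sum = 434 mod 256 = 178; odd-index sum = 331 mod 256 = 75 → b2 4b.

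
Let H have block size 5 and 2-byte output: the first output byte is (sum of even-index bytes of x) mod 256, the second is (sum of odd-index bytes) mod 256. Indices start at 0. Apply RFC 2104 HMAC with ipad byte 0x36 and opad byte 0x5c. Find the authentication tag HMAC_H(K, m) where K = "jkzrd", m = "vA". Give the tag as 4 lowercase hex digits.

aba0

Key "jkzrd" = 6a 6b 7a 72 64 is exactly B = 5 bytes: K' = 6a 6b 7a 72 64.
K' ⊕ ipad = 5c 5d 4c 44 52.  K' ⊕ opad = 36 37 26 2e 38.
Inner input = (K'⊕ipad) ∥ m = 5c 5d 4c 44 52 ∥ 76 41.
Inner hash: even-index sum = 315 mod 256 = 59; odd-index sum = 279 mod 256 = 23 → 3b 17.
Outer input = (K'⊕opad) ∥ inner = 36 37 26 2e 38 ∥ 3b 17.
Outer hash (tag): even-index sum = 171 mod 256 = 171; odd-index sum = 160 mod 256 = 160 → ab a0.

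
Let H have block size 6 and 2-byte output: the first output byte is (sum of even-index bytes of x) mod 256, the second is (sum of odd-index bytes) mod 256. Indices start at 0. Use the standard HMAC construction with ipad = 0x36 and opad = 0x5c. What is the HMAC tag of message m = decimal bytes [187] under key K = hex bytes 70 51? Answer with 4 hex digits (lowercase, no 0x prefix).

Key hex bytes 70 51 is 2 bytes ≤ B = 6; zero-pad to 6 bytes: K' = 70 51 00 00 00 00.
K' ⊕ ipad = 46 67 36 36 36 36.  K' ⊕ opad = 2c 0d 5c 5c 5c 5c.
Inner input = (K'⊕ipad) ∥ m = 46 67 36 36 36 36 ∥ bb.
Inner hash: even-index sum = 365 mod 256 = 109; odd-index sum = 211 mod 256 = 211 → 6d d3.
Outer input = (K'⊕opad) ∥ inner = 2c 0d 5c 5c 5c 5c ∥ 6d d3.
Outer hash (tag): even-index sum = 337 mod 256 = 81; odd-index sum = 408 mod 256 = 152 → 51 98.

5198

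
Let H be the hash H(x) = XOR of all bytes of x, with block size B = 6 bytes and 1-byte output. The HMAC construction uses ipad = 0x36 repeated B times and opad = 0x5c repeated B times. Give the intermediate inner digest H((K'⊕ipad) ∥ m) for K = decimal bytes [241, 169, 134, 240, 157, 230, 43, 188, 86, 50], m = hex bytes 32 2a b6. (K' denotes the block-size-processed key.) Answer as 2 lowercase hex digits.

Key decimal bytes [241, 169, 134, 240, 157, 230, 43, 188, 86, 50] = f1 a9 86 f0 9d e6 2b bc 56 32 is 10 bytes > B = 6, so hash it first: H(key) = a6, then zero-pad to 6 bytes: K' = a6 00 00 00 00 00.
K' ⊕ ipad = 90 36 36 36 36 36.
Inner input = 90 36 36 36 36 36 ∥ 32 2a b6.
Inner hash: XOR 90⊕36⊕36⊕36⊕36⊕36⊕32⊕2a⊕b6 = 08.

08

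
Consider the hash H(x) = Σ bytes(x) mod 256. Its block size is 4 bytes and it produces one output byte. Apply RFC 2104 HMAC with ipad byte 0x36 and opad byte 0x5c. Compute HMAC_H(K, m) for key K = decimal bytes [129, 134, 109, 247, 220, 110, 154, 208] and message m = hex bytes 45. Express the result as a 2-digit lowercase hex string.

67

Key decimal bytes [129, 134, 109, 247, 220, 110, 154, 208] = 81 86 6d f7 dc 6e 9a d0 is 8 bytes > B = 4, so hash it first: H(key) = 1f, then zero-pad to 4 bytes: K' = 1f 00 00 00.
K' ⊕ ipad = 29 36 36 36.  K' ⊕ opad = 43 5c 5c 5c.
Inner input = (K'⊕ipad) ∥ m = 29 36 36 36 ∥ 45.
Inner hash: sum = 41+54+54+54+69 = 272; mod 256 = 16 → 10.
Outer input = (K'⊕opad) ∥ inner = 43 5c 5c 5c ∥ 10.
Outer hash (tag): sum = 67+92+92+92+16 = 359; mod 256 = 103 → 67.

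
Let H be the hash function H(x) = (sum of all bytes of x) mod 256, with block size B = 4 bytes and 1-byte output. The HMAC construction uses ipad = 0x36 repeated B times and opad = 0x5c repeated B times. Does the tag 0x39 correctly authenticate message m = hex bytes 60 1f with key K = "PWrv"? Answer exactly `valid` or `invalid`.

valid

Key "PWrv" = 50 57 72 76 is exactly B = 4 bytes: K' = 50 57 72 76.
K' ⊕ ipad = 66 61 44 40; K' ⊕ opad = 0c 0b 2e 2a.
Inner hash: sum = 102+97+68+64+96+31 = 458; mod 256 = 202 → ca.
Outer hash (recomputed tag): sum = 12+11+46+42+202 = 313; mod 256 = 57 → 39.
Recomputed tag = 39; claimed = 39 → match.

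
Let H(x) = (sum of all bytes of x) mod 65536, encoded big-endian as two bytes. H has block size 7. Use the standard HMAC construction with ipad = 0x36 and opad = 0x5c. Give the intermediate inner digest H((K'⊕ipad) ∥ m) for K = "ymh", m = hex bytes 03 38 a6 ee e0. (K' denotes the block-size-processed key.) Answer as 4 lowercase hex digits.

048f

Key "ymh" = 79 6d 68 is 3 bytes ≤ B = 7; zero-pad to 7 bytes: K' = 79 6d 68 00 00 00 00.
K' ⊕ ipad = 4f 5b 5e 36 36 36 36.
Inner input = 4f 5b 5e 36 36 36 36 ∥ 03 38 a6 ee e0.
Inner hash: sum = 79+91+94+54+54+54+54+3+56+166+238+224 = 1167 → 04 8f.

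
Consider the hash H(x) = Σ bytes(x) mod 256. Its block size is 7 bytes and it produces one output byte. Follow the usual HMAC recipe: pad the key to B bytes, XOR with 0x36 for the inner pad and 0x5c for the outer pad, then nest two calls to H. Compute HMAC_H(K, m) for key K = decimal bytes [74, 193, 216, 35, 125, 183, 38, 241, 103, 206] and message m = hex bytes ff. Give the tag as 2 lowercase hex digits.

f5

Key decimal bytes [74, 193, 216, 35, 125, 183, 38, 241, 103, 206] = 4a c1 d8 23 7d b7 26 f1 67 ce is 10 bytes > B = 7, so hash it first: H(key) = 86, then zero-pad to 7 bytes: K' = 86 00 00 00 00 00 00.
K' ⊕ ipad = b0 36 36 36 36 36 36.  K' ⊕ opad = da 5c 5c 5c 5c 5c 5c.
Inner input = (K'⊕ipad) ∥ m = b0 36 36 36 36 36 36 ∥ ff.
Inner hash: sum = 176+54+54+54+54+54+54+255 = 755; mod 256 = 243 → f3.
Outer input = (K'⊕opad) ∥ inner = da 5c 5c 5c 5c 5c 5c ∥ f3.
Outer hash (tag): sum = 218+92+92+92+92+92+92+243 = 1013; mod 256 = 245 → f5.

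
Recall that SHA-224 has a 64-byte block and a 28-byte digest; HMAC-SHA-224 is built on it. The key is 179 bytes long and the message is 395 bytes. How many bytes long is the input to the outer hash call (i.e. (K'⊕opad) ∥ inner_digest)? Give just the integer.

92

Key is 179 > 64 bytes, so it is hashed to 28 bytes then zero-padded to 64: |K'| = 64.
Outer input = (K'⊕opad) ∥ H(inner) → 64 + 28 = 92 bytes.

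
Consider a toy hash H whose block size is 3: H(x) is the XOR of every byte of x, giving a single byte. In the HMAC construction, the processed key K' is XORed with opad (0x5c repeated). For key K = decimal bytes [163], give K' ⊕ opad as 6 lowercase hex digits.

ff5c5c

Key decimal bytes [163] = a3 is 1 byte ≤ B = 3; zero-pad to 3 bytes: K' = a3 00 00.
XOR each byte with 0x5c: a3⊕5c=ff, 00⊕5c=5c, 00⊕5c=5c.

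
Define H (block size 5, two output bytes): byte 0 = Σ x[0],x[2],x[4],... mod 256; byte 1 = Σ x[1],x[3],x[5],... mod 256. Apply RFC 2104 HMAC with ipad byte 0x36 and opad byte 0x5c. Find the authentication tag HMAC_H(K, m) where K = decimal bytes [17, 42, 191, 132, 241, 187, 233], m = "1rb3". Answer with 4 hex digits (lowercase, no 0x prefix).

Key decimal bytes [17, 42, 191, 132, 241, 187, 233] = 11 2a bf 84 f1 bb e9 is 7 bytes > B = 5, so hash it first: H(key) = aa 69, then zero-pad to 5 bytes: K' = aa 69 00 00 00.
K' ⊕ ipad = 9c 5f 36 36 36.  K' ⊕ opad = f6 35 5c 5c 5c.
Inner input = (K'⊕ipad) ∥ m = 9c 5f 36 36 36 ∥ 31 72 62 33.
Inner hash: even-index sum = 429 mod 256 = 173; odd-index sum = 296 mod 256 = 40 → ad 28.
Outer input = (K'⊕opad) ∥ inner = f6 35 5c 5c 5c ∥ ad 28.
Outer hash (tag): even-index sum = 470 mod 256 = 214; odd-index sum = 318 mod 256 = 62 → d6 3e.

d63e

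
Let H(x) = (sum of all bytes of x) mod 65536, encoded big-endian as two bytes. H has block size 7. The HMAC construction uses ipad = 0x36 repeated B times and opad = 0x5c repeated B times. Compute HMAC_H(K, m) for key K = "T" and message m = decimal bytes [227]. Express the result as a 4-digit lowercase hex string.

Key "T" = 54 is 1 byte ≤ B = 7; zero-pad to 7 bytes: K' = 54 00 00 00 00 00 00.
K' ⊕ ipad = 62 36 36 36 36 36 36.  K' ⊕ opad = 08 5c 5c 5c 5c 5c 5c.
Inner input = (K'⊕ipad) ∥ m = 62 36 36 36 36 36 36 ∥ e3.
Inner hash: sum = 98+54+54+54+54+54+54+227 = 649 → 02 89.
Outer input = (K'⊕opad) ∥ inner = 08 5c 5c 5c 5c 5c 5c ∥ 02 89.
Outer hash (tag): sum = 8+92+92+92+92+92+92+2+137 = 699 → 02 bb.

02bb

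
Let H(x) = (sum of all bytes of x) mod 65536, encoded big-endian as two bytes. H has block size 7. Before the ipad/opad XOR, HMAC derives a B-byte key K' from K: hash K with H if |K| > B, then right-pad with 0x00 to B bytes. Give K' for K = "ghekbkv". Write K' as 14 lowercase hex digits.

6768656b626b76

Key "ghekbkv" = 67 68 65 6b 62 6b 76 is exactly B = 7 bytes: K' = 67 68 65 6b 62 6b 76.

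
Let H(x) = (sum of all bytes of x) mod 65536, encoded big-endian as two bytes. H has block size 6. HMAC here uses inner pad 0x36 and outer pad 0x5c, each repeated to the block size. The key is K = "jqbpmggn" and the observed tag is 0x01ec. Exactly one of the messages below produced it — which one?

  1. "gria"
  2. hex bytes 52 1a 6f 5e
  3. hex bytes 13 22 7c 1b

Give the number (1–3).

1

Key "jqbpmggn" = 6a 71 62 70 6d 67 67 6e is 8 bytes > B = 6, so hash it first: H(key) = 03 56, then zero-pad to 6 bytes: K' = 03 56 00 00 00 00.
K' ⊕ ipad = 35 60 36 36 36 36; K' ⊕ opad = 5f 0a 5c 5c 5c 5c.
m1: inner = H(35 60 36 36 36 36 67 72 69 61) = 03 10; tag = H(5f 0a 5c 5c 5c 5c 03 10) = 01ec ← matches
m2: inner = H(35 60 36 36 36 36 52 1a 6f 5e) = 02 a6; tag = H(5f 0a 5c 5c 5c 5c 02 a6) = 0281
m3: inner = H(35 60 36 36 36 36 13 22 7c 1b) = 02 39; tag = H(5f 0a 5c 5c 5c 5c 02 39) = 0214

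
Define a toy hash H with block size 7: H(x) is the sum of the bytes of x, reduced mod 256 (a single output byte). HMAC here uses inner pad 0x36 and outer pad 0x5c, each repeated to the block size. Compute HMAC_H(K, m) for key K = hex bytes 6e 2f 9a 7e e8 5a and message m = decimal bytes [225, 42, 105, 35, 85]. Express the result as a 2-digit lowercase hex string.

Key hex bytes 6e 2f 9a 7e e8 5a is 6 bytes ≤ B = 7; zero-pad to 7 bytes: K' = 6e 2f 9a 7e e8 5a 00.
K' ⊕ ipad = 58 19 ac 48 de 6c 36.  K' ⊕ opad = 32 73 c6 22 b4 06 5c.
Inner input = (K'⊕ipad) ∥ m = 58 19 ac 48 de 6c 36 ∥ e1 2a 69 23 55.
Inner hash: sum = 88+25+172+72+222+108+54+225+42+105+35+85 = 1233; mod 256 = 209 → d1.
Outer input = (K'⊕opad) ∥ inner = 32 73 c6 22 b4 06 5c ∥ d1.
Outer hash (tag): sum = 50+115+198+34+180+6+92+209 = 884; mod 256 = 116 → 74.

74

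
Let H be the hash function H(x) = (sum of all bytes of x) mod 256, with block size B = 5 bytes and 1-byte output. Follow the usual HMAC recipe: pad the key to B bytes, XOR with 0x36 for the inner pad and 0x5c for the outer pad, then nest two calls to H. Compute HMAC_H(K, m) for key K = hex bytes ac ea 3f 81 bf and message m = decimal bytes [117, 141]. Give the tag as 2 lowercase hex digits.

Key hex bytes ac ea 3f 81 bf is exactly B = 5 bytes: K' = ac ea 3f 81 bf.
K' ⊕ ipad = 9a dc 09 b7 89.  K' ⊕ opad = f0 b6 63 dd e3.
Inner input = (K'⊕ipad) ∥ m = 9a dc 09 b7 89 ∥ 75 8d.
Inner hash: sum = 154+220+9+183+137+117+141 = 961; mod 256 = 193 → c1.
Outer input = (K'⊕opad) ∥ inner = f0 b6 63 dd e3 ∥ c1.
Outer hash (tag): sum = 240+182+99+221+227+193 = 1162; mod 256 = 138 → 8a.

8a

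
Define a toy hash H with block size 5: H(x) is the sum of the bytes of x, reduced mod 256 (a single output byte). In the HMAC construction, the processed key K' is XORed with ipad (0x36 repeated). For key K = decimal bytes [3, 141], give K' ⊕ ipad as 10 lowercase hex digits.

35bb363636

Key decimal bytes [3, 141] = 03 8d is 2 bytes ≤ B = 5; zero-pad to 5 bytes: K' = 03 8d 00 00 00.
XOR each byte with 0x36: 03⊕36=35, 8d⊕36=bb, 00⊕36=36, 00⊕36=36, 00⊕36=36.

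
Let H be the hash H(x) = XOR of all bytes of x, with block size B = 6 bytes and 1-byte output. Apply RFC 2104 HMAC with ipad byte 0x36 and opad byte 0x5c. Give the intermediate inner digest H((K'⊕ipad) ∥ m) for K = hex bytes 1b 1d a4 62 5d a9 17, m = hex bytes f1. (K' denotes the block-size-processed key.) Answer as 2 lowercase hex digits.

Key hex bytes 1b 1d a4 62 5d a9 17 is 7 bytes > B = 6, so hash it first: H(key) = 23, then zero-pad to 6 bytes: K' = 23 00 00 00 00 00.
K' ⊕ ipad = 15 36 36 36 36 36.
Inner input = 15 36 36 36 36 36 ∥ f1.
Inner hash: XOR 15⊕36⊕36⊕36⊕36⊕36⊕f1 = d2.

d2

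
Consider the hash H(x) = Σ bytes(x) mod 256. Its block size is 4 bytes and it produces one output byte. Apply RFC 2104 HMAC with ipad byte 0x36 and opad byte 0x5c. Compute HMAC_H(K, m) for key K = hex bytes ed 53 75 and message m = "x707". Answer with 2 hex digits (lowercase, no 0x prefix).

Key hex bytes ed 53 75 is 3 bytes ≤ B = 4; zero-pad to 4 bytes: K' = ed 53 75 00.
K' ⊕ ipad = db 65 43 36.  K' ⊕ opad = b1 0f 29 5c.
Inner input = (K'⊕ipad) ∥ m = db 65 43 36 ∥ 78 37 30 37.
Inner hash: sum = 219+101+67+54+120+55+48+55 = 719; mod 256 = 207 → cf.
Outer input = (K'⊕opad) ∥ inner = b1 0f 29 5c ∥ cf.
Outer hash (tag): sum = 177+15+41+92+207 = 532; mod 256 = 20 → 14.

14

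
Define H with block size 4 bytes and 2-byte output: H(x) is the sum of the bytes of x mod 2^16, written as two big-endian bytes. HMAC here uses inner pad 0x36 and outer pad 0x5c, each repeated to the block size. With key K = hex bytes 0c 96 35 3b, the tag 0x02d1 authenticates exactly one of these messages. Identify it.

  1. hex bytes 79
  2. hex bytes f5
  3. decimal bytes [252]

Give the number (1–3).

3

Key hex bytes 0c 96 35 3b is exactly B = 4 bytes: K' = 0c 96 35 3b.
K' ⊕ ipad = 3a a0 03 0d; K' ⊕ opad = 50 ca 69 67.
m1: inner = H(3a a0 03 0d 79) = 01 63; tag = H(50 ca 69 67 01 63) = 024e
m2: inner = H(3a a0 03 0d f5) = 01 df; tag = H(50 ca 69 67 01 df) = 02ca
m3: inner = H(3a a0 03 0d fc) = 01 e6; tag = H(50 ca 69 67 01 e6) = 02d1 ← matches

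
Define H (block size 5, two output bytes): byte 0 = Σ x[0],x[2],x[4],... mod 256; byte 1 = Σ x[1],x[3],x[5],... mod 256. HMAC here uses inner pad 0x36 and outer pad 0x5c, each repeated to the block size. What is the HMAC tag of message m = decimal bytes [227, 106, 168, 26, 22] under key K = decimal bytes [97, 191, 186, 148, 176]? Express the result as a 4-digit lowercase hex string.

Key decimal bytes [97, 191, 186, 148, 176] = 61 bf ba 94 b0 is exactly B = 5 bytes: K' = 61 bf ba 94 b0.
K' ⊕ ipad = 57 89 8c a2 86.  K' ⊕ opad = 3d e3 e6 c8 ec.
Inner input = (K'⊕ipad) ∥ m = 57 89 8c a2 86 ∥ e3 6a a8 1a 16.
Inner hash: even-index sum = 493 mod 256 = 237; odd-index sum = 716 mod 256 = 204 → ed cc.
Outer input = (K'⊕opad) ∥ inner = 3d e3 e6 c8 ec ∥ ed cc.
Outer hash (tag): even-index sum = 731 mod 256 = 219; odd-index sum = 664 mod 256 = 152 → db 98.

db98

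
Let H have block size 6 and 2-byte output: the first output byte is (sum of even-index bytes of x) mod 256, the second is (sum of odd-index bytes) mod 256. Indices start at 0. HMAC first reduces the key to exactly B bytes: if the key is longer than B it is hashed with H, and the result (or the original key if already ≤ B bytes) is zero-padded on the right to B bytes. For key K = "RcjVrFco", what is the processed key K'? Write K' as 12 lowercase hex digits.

|K| = 8 > B = 6, so first hash the key.
H(K): even-index sum = 401 mod 256 = 145; odd-index sum = 366 mod 256 = 110 → 91 6e.
Zero-pad H(K) = 91 6e to 6 bytes: K' = 91 6e 00 00 00 00.

916e00000000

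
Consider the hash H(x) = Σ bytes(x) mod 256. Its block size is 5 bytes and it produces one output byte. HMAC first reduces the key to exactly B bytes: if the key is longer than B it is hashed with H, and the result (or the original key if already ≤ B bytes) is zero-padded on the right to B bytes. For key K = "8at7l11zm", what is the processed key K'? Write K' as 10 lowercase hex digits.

f900000000

|K| = 9 > B = 5, so first hash the key.
H(K): sum = 56+97+116+55+108+49+49+122+109 = 761; mod 256 = 249 → f9.
Zero-pad H(K) = f9 to 5 bytes: K' = f9 00 00 00 00.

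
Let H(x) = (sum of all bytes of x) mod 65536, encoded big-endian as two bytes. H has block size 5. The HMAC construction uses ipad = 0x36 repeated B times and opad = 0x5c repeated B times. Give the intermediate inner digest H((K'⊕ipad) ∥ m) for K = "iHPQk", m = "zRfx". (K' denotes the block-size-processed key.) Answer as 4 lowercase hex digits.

03b1

Key "iHPQk" = 69 48 50 51 6b is exactly B = 5 bytes: K' = 69 48 50 51 6b.
K' ⊕ ipad = 5f 7e 66 67 5d.
Inner input = 5f 7e 66 67 5d ∥ 7a 52 66 78.
Inner hash: sum = 95+126+102+103+93+122+82+102+120 = 945 → 03 b1.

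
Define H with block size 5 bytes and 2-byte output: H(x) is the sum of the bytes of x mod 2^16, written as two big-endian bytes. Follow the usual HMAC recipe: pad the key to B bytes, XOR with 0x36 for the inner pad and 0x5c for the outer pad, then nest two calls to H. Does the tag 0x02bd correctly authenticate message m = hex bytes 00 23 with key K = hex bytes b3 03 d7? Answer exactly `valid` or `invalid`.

valid

Key hex bytes b3 03 d7 is 3 bytes ≤ B = 5; zero-pad to 5 bytes: K' = b3 03 d7 00 00.
K' ⊕ ipad = 85 35 e1 36 36; K' ⊕ opad = ef 5f 8b 5c 5c.
Inner hash: sum = 133+53+225+54+54+0+35 = 554 → 02 2a.
Outer hash (recomputed tag): sum = 239+95+139+92+92+2+42 = 701 → 02 bd.
Recomputed tag = 02bd; claimed = 02bd → match.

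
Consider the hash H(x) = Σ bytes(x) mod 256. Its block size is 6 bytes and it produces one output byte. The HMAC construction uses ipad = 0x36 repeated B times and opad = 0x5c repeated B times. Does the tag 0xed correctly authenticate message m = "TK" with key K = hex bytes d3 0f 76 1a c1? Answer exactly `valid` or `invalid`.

Key hex bytes d3 0f 76 1a c1 is 5 bytes ≤ B = 6; zero-pad to 6 bytes: K' = d3 0f 76 1a c1 00.
K' ⊕ ipad = e5 39 40 2c f7 36; K' ⊕ opad = 8f 53 2a 46 9d 5c.
Inner hash: sum = 229+57+64+44+247+54+84+75 = 854; mod 256 = 86 → 56.
Outer hash (recomputed tag): sum = 143+83+42+70+157+92+86 = 673; mod 256 = 161 → a1.
Recomputed tag = a1; claimed = ed → mismatch.

invalid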